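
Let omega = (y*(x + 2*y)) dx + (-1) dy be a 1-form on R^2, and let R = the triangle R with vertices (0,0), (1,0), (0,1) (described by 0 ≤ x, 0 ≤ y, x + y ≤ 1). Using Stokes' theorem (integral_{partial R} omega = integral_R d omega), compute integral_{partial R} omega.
integral_(partial R) omega = -5/6

Stokes: integral_partial_R omega = integral_R d omega with d omega = (∂Q/∂x - ∂P/∂y) dx ∧ dy.
  ∂Q/∂x = 0
  ∂P/∂y = x + 4*y
  integrand = ∂Q/∂x - ∂P/∂y = -x - 4*y.
Integrating over R: integral_0^1 integral_0^{1-x} (-x - 4*y) dy dx = -5/6.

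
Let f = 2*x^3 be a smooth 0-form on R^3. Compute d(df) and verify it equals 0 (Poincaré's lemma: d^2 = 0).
d(df) = 0

Step 1: df = sum_i (∂f/∂x_i) dx_i = (6*x^2) dx + (0) dy + (0) dz.
Step 2: Apply d again. Using the 1-form formula, the coefficient of dx ∧ dy in d(df) is ∂^2 f/∂x ∂y - ∂^2 f/∂y ∂x = (0) - (0) = 0 (equality of mixed partials for smooth f).
Similarly for dx ∧ dz and dy ∧ dz — all coefficients vanish. So d(df) = 0.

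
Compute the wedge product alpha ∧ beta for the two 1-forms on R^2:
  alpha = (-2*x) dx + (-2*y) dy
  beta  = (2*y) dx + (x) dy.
alpha ∧ beta = (-2*x^2 + 4*y^2) dx ∧ dy

Distribute the wedge, using dx_i ∧ dx_j = -dx_j ∧ dx_i and dx_i ∧ dx_i = 0. For each pair (i, j) with i < j, the coefficient of dx_i ∧ dx_j in alpha ∧ beta is (alpha_i * beta_j - alpha_j * beta_i). Collecting: alpha ∧ beta = (-2*x^2 + 4*y^2) dx ∧ dy.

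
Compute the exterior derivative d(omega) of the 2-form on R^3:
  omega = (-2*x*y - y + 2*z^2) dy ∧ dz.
d(omega) = (-2*y) dx ∧ dy ∧ dz

For a 2-form omega = sum_{i<j} g_{ij} dx_i ∧ dx_j, the exterior derivative is
  d(omega) = sum_{i<j} d(g_{ij}) ∧ dx_i ∧ dx_j = sum_{i<j, k} (∂g_{ij}/∂x_k) dx_k ∧ dx_i ∧ dx_j.
Expand each term, using dx_k ∧ dx_i ∧ dx_j = sgn(permutation) dx_{(a)} ∧ dx_{(b)} ∧ dx_{(c)} with (a < b < c) sorted:
  d(-2*x*y - y + 2*z^2) includes (∂/∂x)(-2*x*y - y + 2*z^2) dx = (-2*y) dx, which multiplied by dy ∧ dz gives (-2*y) dx ∧ dy ∧ dz
Collecting like 3-forms: d(omega) = (-2*y) dx ∧ dy ∧ dz.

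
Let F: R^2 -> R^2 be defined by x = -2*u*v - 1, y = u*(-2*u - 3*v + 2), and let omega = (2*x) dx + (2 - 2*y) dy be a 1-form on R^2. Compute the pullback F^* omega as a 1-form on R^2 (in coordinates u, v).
F^* omega = (-16*u^3 - 36*u^2*v + 24*u^2 - 10*u*v^2 + 24*u*v - 16*u - 2*v + 4) du + (2*u*(-6*u^2 - 5*u*v + 6*u - 1)) dv

Using F^*(f dg) = (f ∘ F) d(g ∘ F), substitute each coordinate x_i by F_i(u, v) in f_i, and replace dx_i by d F_i = (∂F_i/∂u) du + (∂F_i/∂v) dv.
  For the x component: f_1(F) = -4*u*v - 2; d F_1 = (-2*v) du + (-2*u) dv
  For the y component: f_2(F) = 4*u^2 + 6*u*v - 4*u + 2; d F_2 = (-4*u - 3*v + 2) du + (-3*u) dv
Combining and collecting du, dv coefficients:
  coeff of du: -16*u^3 - 36*u^2*v + 24*u^2 - 10*u*v^2 + 24*u*v - 16*u - 2*v + 4
  coeff of dv: 2*u*(-6*u^2 - 5*u*v + 6*u - 1)
F^* omega = (-16*u^3 - 36*u^2*v + 24*u^2 - 10*u*v^2 + 24*u*v - 16*u - 2*v + 4) du + (2*u*(-6*u^2 - 5*u*v + 6*u - 1)) dv.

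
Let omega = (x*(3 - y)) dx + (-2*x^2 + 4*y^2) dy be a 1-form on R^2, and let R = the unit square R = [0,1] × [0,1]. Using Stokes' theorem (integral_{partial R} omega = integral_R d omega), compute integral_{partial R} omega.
integral_(partial R) omega = -3/2

Stokes: integral_partial_R omega = integral_R d omega with d omega = (∂Q/∂x - ∂P/∂y) dx ∧ dy.
  ∂Q/∂x = -4*x
  ∂P/∂y = -x
  integrand = ∂Q/∂x - ∂P/∂y = -3*x.
Integrating over R: integral_0^1 integral_0^1 (-3*x) dx dy = -3/2.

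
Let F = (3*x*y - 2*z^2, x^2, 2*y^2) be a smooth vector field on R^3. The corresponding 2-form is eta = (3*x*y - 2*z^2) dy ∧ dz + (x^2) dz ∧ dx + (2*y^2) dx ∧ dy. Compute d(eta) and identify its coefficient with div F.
d(eta) = (3*y) dx ∧ dy ∧ dz; div F = 3*y

For a 2-form in R^3 of the form above, applying d gives a 3-form with coefficient ∂P/∂x + ∂Q/∂y + ∂R/∂z:
  ∂P/∂x = 3*y
  ∂Q/∂y = 0
  ∂R/∂z = 0
Sum = 3*y, which is exactly div F.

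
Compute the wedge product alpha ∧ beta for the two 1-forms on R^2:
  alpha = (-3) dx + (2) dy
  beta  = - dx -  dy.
alpha ∧ beta = (5) dx ∧ dy

Distribute the wedge, using dx_i ∧ dx_j = -dx_j ∧ dx_i and dx_i ∧ dx_i = 0. For each pair (i, j) with i < j, the coefficient of dx_i ∧ dx_j in alpha ∧ beta is (alpha_i * beta_j - alpha_j * beta_i). Collecting: alpha ∧ beta = (5) dx ∧ dy.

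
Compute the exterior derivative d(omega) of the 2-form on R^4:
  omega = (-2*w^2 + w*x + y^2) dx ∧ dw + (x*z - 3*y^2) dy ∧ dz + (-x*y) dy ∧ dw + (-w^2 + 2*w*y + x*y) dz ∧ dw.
d(omega) = (-3*y) dx ∧ dy ∧ dw + (z) dx ∧ dy ∧ dz + (y) dx ∧ dz ∧ dw + (2*w + x) dy ∧ dz ∧ dw

For a 2-form omega = sum_{i<j} g_{ij} dx_i ∧ dx_j, the exterior derivative is
  d(omega) = sum_{i<j} d(g_{ij}) ∧ dx_i ∧ dx_j = sum_{i<j, k} (∂g_{ij}/∂x_k) dx_k ∧ dx_i ∧ dx_j.
Expand each term, using dx_k ∧ dx_i ∧ dx_j = sgn(permutation) dx_{(a)} ∧ dx_{(b)} ∧ dx_{(c)} with (a < b < c) sorted:
  d(-2*w^2 + w*x + y^2) includes (∂/∂y)(-2*w^2 + w*x + y^2) dy = (2*y) dy, which multiplied by dx ∧ dw gives (-2*y) dx ∧ dy ∧ dw
  d(x*z - 3*y^2) includes (∂/∂x)(x*z - 3*y^2) dx = (z) dx, which multiplied by dy ∧ dz gives (z) dx ∧ dy ∧ dz
  d(-x*y) includes (∂/∂x)(-x*y) dx = (-y) dx, which multiplied by dy ∧ dw gives (-y) dx ∧ dy ∧ dw
  d(-w^2 + 2*w*y + x*y) includes (∂/∂x)(-w^2 + 2*w*y + x*y) dx = (y) dx, which multiplied by dz ∧ dw gives (y) dx ∧ dz ∧ dw
  d(-w^2 + 2*w*y + x*y) includes (∂/∂y)(-w^2 + 2*w*y + x*y) dy = (2*w + x) dy, which multiplied by dz ∧ dw gives (2*w + x) dy ∧ dz ∧ dw
Collecting like 3-forms: d(omega) = (-3*y) dx ∧ dy ∧ dw + (z) dx ∧ dy ∧ dz + (y) dx ∧ dz ∧ dw + (2*w + x) dy ∧ dz ∧ dw.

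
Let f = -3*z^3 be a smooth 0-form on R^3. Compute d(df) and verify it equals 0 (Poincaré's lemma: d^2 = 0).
d(df) = 0

Step 1: df = sum_i (∂f/∂x_i) dx_i = (0) dx + (0) dy + (-9*z^2) dz.
Step 2: Apply d again. Using the 1-form formula, the coefficient of dx ∧ dy in d(df) is ∂^2 f/∂x ∂y - ∂^2 f/∂y ∂x = (0) - (0) = 0 (equality of mixed partials for smooth f).
Similarly for dx ∧ dz and dy ∧ dz — all coefficients vanish. So d(df) = 0.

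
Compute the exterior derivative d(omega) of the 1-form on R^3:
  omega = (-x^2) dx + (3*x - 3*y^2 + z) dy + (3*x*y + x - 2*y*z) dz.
d(omega) = (3) dx ∧ dy + (3*y + 1) dx ∧ dz + (3*x - 2*z - 1) dy ∧ dz

For a 1-form omega = sum_i f_i dx_i, the exterior derivative is
  d(omega) = sum_{i < j} (∂f_j/∂x_i - ∂f_i/∂x_j) dx_i ∧ dx_j.
  coefficient of dx ∧ dy: ∂f_2/∂x - ∂f_1/∂y = ∂(3*x - 3*y^2 + z)/∂x - ∂(-x^2)/∂y = 3
  coefficient of dx ∧ dz: ∂f_3/∂x - ∂f_1/∂z = ∂(3*x*y + x - 2*y*z)/∂x - ∂(-x^2)/∂z = 3*y + 1
  coefficient of dy ∧ dz: ∂f_3/∂y - ∂f_2/∂z = ∂(3*x*y + x - 2*y*z)/∂y - ∂(3*x - 3*y^2 + z)/∂z = 3*x - 2*z - 1
Assembling: d(omega) = (3) dx ∧ dy + (3*y + 1) dx ∧ dz + (3*x - 2*z - 1) dy ∧ dz.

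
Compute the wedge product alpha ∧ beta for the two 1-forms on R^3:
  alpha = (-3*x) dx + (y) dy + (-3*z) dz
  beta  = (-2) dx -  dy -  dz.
alpha ∧ beta = (3*x + 2*y) dx ∧ dy + (3*x - 6*z) dx ∧ dz + (-y - 3*z) dy ∧ dz

Distribute the wedge, using dx_i ∧ dx_j = -dx_j ∧ dx_i and dx_i ∧ dx_i = 0. For each pair (i, j) with i < j, the coefficient of dx_i ∧ dx_j in alpha ∧ beta is (alpha_i * beta_j - alpha_j * beta_i). Collecting: alpha ∧ beta = (3*x + 2*y) dx ∧ dy + (3*x - 6*z) dx ∧ dz + (-y - 3*z) dy ∧ dz.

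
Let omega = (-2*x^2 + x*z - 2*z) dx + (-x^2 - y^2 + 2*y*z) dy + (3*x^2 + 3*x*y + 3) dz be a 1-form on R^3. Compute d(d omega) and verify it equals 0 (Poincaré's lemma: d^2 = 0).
d(d omega) = 0

Step 1: d omega = sum_{i<j} (∂f_j/∂x_i - ∂f_i/∂x_j) dx_i ∧ dx_j:
  coeff of dx ∧ dy: -2*x
  coeff of dx ∧ dz: 5*x + 3*y + 2
  coeff of dy ∧ dz: 3*x - 2*y
Step 2: Apply d again to each 2-form coefficient. The only possible 3-form in R^3 is dx ∧ dy ∧ dz, with coefficient
  ∂(coeff of dy∧dz)/∂x - ∂(coeff of dx∧dz)/∂y + ∂(coeff of dx∧dy)/∂z
  = ∂/∂x (3*x - 2*y) - ∂/∂y (5*x + 3*y + 2) + ∂/∂z (-2*x).
Each of these terms simplifies to sums of mixed partials that cancel in pairs. The result is 0 (by equality of mixed partials for smooth functions — Schwarz / Clairaut).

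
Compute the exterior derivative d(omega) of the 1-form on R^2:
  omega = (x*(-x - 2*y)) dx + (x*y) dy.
d(omega) = (2*x + y) dx ∧ dy

For a 1-form omega = sum_i f_i dx_i, the exterior derivative is
  d(omega) = sum_{i < j} (∂f_j/∂x_i - ∂f_i/∂x_j) dx_i ∧ dx_j.
  coefficient of dx ∧ dy: ∂f_2/∂x - ∂f_1/∂y = ∂(x*y)/∂x - ∂(x*(-x - 2*y))/∂y = 2*x + y
Assembling: d(omega) = (2*x + y) dx ∧ dy.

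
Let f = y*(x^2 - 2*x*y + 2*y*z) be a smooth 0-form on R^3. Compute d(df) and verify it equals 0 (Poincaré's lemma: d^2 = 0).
d(df) = 0

Step 1: df = sum_i (∂f/∂x_i) dx_i = (2*y*(x - y)) dx + (x^2 - 4*x*y + 4*y*z) dy + (2*y^2) dz.
Step 2: Apply d again. Using the 1-form formula, the coefficient of dx ∧ dy in d(df) is ∂^2 f/∂x ∂y - ∂^2 f/∂y ∂x = (2*x - 4*y) - (2*x - 4*y) = 0 (equality of mixed partials for smooth f).
Similarly for dx ∧ dz and dy ∧ dz — all coefficients vanish. So d(df) = 0.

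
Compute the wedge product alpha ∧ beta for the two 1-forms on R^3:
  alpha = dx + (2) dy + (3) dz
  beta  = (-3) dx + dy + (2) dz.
alpha ∧ beta = (7) dx ∧ dy + (11) dx ∧ dz + (1) dy ∧ dz

Distribute the wedge, using dx_i ∧ dx_j = -dx_j ∧ dx_i and dx_i ∧ dx_i = 0. For each pair (i, j) with i < j, the coefficient of dx_i ∧ dx_j in alpha ∧ beta is (alpha_i * beta_j - alpha_j * beta_i). Collecting: alpha ∧ beta = (7) dx ∧ dy + (11) dx ∧ dz + (1) dy ∧ dz.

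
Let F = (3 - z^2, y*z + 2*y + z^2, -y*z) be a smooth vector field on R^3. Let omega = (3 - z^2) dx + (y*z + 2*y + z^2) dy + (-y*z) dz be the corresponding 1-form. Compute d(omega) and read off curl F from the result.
d(omega) = (-y - 3*z) dy ∧ dz + (-2*z) dz ∧ dx + (0) dx ∧ dy; curl F = (-y - 3*z, -2*z, 0)

d omega = sum_{i<j} (∂f_j/∂x_i - ∂f_i/∂x_j) dx_i ∧ dx_j. Under the identification (dy ∧ dz, dz ∧ dx, dx ∧ dy) ↔ (e_x, e_y, e_z), the coefficients are exactly the components of curl F. Compute:
  ∂R/∂y - ∂Q/∂z = (-z) - (y + 2*z) = -y - 3*z
  ∂P/∂z - ∂R/∂x = (-2*z) - (0) = -2*z
  ∂Q/∂x - ∂P/∂y = (0) - (0) = 0.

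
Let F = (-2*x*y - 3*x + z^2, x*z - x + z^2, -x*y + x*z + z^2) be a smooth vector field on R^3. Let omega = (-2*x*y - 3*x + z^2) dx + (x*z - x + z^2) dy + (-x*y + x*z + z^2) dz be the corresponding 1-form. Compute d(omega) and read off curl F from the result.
d(omega) = (-2*x - 2*z) dy ∧ dz + (y + z) dz ∧ dx + (2*x + z - 1) dx ∧ dy; curl F = (-2*x - 2*z, y + z, 2*x + z - 1)

d omega = sum_{i<j} (∂f_j/∂x_i - ∂f_i/∂x_j) dx_i ∧ dx_j. Under the identification (dy ∧ dz, dz ∧ dx, dx ∧ dy) ↔ (e_x, e_y, e_z), the coefficients are exactly the components of curl F. Compute:
  ∂R/∂y - ∂Q/∂z = (-x) - (x + 2*z) = -2*x - 2*z
  ∂P/∂z - ∂R/∂x = (2*z) - (-y + z) = y + z
  ∂Q/∂x - ∂P/∂y = (z - 1) - (-2*x) = 2*x + z - 1.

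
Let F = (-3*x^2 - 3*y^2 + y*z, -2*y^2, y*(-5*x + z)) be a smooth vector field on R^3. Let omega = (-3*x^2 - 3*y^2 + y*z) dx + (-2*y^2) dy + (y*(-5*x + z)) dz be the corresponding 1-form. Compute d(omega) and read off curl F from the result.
d(omega) = (-5*x + z) dy ∧ dz + (6*y) dz ∧ dx + (6*y - z) dx ∧ dy; curl F = (-5*x + z, 6*y, 6*y - z)

d omega = sum_{i<j} (∂f_j/∂x_i - ∂f_i/∂x_j) dx_i ∧ dx_j. Under the identification (dy ∧ dz, dz ∧ dx, dx ∧ dy) ↔ (e_x, e_y, e_z), the coefficients are exactly the components of curl F. Compute:
  ∂R/∂y - ∂Q/∂z = (-5*x + z) - (0) = -5*x + z
  ∂P/∂z - ∂R/∂x = (y) - (-5*y) = 6*y
  ∂Q/∂x - ∂P/∂y = (0) - (-6*y + z) = 6*y - z.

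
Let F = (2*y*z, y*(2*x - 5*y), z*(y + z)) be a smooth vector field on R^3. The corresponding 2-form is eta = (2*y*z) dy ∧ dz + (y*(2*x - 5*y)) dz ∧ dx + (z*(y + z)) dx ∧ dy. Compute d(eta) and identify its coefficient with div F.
d(eta) = (2*x - 9*y + 2*z) dx ∧ dy ∧ dz; div F = 2*x - 9*y + 2*z

For a 2-form in R^3 of the form above, applying d gives a 3-form with coefficient ∂P/∂x + ∂Q/∂y + ∂R/∂z:
  ∂P/∂x = 0
  ∂Q/∂y = 2*x - 10*y
  ∂R/∂z = y + 2*z
Sum = 2*x - 9*y + 2*z, which is exactly div F.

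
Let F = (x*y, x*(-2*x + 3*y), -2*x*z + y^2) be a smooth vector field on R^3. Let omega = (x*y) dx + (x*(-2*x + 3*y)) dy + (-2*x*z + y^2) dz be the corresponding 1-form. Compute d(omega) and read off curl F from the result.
d(omega) = (2*y) dy ∧ dz + (2*z) dz ∧ dx + (-5*x + 3*y) dx ∧ dy; curl F = (2*y, 2*z, -5*x + 3*y)

d omega = sum_{i<j} (∂f_j/∂x_i - ∂f_i/∂x_j) dx_i ∧ dx_j. Under the identification (dy ∧ dz, dz ∧ dx, dx ∧ dy) ↔ (e_x, e_y, e_z), the coefficients are exactly the components of curl F. Compute:
  ∂R/∂y - ∂Q/∂z = (2*y) - (0) = 2*y
  ∂P/∂z - ∂R/∂x = (0) - (-2*z) = 2*z
  ∂Q/∂x - ∂P/∂y = (-4*x + 3*y) - (x) = -5*x + 3*y.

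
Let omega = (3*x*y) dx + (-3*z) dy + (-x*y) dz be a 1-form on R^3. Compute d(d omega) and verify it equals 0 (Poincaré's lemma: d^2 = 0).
d(d omega) = 0

Step 1: d omega = sum_{i<j} (∂f_j/∂x_i - ∂f_i/∂x_j) dx_i ∧ dx_j:
  coeff of dx ∧ dy: -3*x
  coeff of dx ∧ dz: -y
  coeff of dy ∧ dz: 3 - x
Step 2: Apply d again to each 2-form coefficient. The only possible 3-form in R^3 is dx ∧ dy ∧ dz, with coefficient
  ∂(coeff of dy∧dz)/∂x - ∂(coeff of dx∧dz)/∂y + ∂(coeff of dx∧dy)/∂z
  = ∂/∂x (3 - x) - ∂/∂y (-y) + ∂/∂z (-3*x).
Each of these terms simplifies to sums of mixed partials that cancel in pairs. The result is 0 (by equality of mixed partials for smooth functions — Schwarz / Clairaut).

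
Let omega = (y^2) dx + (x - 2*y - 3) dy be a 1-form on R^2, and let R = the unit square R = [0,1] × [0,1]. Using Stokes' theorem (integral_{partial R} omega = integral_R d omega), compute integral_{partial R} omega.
integral_(partial R) omega = 0

Stokes: integral_partial_R omega = integral_R d omega with d omega = (∂Q/∂x - ∂P/∂y) dx ∧ dy.
  ∂Q/∂x = 1
  ∂P/∂y = 2*y
  integrand = ∂Q/∂x - ∂P/∂y = 1 - 2*y.
Integrating over R: integral_0^1 integral_0^1 (1 - 2*y) dx dy = 0.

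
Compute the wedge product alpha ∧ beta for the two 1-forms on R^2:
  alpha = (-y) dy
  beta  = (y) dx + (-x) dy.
alpha ∧ beta = (y^2) dx ∧ dy

Distribute the wedge, using dx_i ∧ dx_j = -dx_j ∧ dx_i and dx_i ∧ dx_i = 0. For each pair (i, j) with i < j, the coefficient of dx_i ∧ dx_j in alpha ∧ beta is (alpha_i * beta_j - alpha_j * beta_i). Collecting: alpha ∧ beta = (y^2) dx ∧ dy.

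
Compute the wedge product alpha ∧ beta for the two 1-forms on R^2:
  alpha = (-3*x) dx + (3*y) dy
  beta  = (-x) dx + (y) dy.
alpha ∧ beta = 0

Distribute the wedge, using dx_i ∧ dx_j = -dx_j ∧ dx_i and dx_i ∧ dx_i = 0. For each pair (i, j) with i < j, the coefficient of dx_i ∧ dx_j in alpha ∧ beta is (alpha_i * beta_j - alpha_j * beta_i). Collecting: alpha ∧ beta = 0.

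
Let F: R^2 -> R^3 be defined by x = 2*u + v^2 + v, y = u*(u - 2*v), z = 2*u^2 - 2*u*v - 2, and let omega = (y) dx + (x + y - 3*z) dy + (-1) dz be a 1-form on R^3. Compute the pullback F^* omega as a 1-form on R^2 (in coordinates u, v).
F^* omega = (-10*u^3 + 18*u^2*v + 6*u^2 - 6*u*v^2 - 6*u*v + 8*u - 2*v^3 - 2*v^2 - 10*v) du + (u*(10*u^2 - 6*u*v - 3*u - 6*v^2 - 4*v - 10)) dv

Using F^*(f dg) = (f ∘ F) d(g ∘ F), substitute each coordinate x_i by F_i(u, v) in f_i, and replace dx_i by d F_i = (∂F_i/∂u) du + (∂F_i/∂v) dv.
  For the x component: f_1(F) = u*(u - 2*v); d F_1 = (2) du + (2*v + 1) dv
  For the y component: f_2(F) = -5*u^2 + 4*u*v + 2*u + v^2 + v + 6; d F_2 = (2*u - 2*v) du + (-2*u) dv
  For the z component: f_3(F) = -1; d F_3 = (4*u - 2*v) du + (-2*u) dv
Combining and collecting du, dv coefficients:
  coeff of du: -10*u^3 + 18*u^2*v + 6*u^2 - 6*u*v^2 - 6*u*v + 8*u - 2*v^3 - 2*v^2 - 10*v
  coeff of dv: u*(10*u^2 - 6*u*v - 3*u - 6*v^2 - 4*v - 10)
F^* omega = (-10*u^3 + 18*u^2*v + 6*u^2 - 6*u*v^2 - 6*u*v + 8*u - 2*v^3 - 2*v^2 - 10*v) du + (u*(10*u^2 - 6*u*v - 3*u - 6*v^2 - 4*v - 10)) dv.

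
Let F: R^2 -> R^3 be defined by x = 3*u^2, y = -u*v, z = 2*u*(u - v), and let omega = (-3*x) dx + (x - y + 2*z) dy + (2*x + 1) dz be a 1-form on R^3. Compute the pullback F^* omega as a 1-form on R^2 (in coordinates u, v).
F^* omega = (-30*u^3 - 19*u^2*v + 3*u*v^2 + 4*u - 2*v) du + (u*(-19*u^2 + 3*u*v - 2)) dv

Using F^*(f dg) = (f ∘ F) d(g ∘ F), substitute each coordinate x_i by F_i(u, v) in f_i, and replace dx_i by d F_i = (∂F_i/∂u) du + (∂F_i/∂v) dv.
  For the x component: f_1(F) = -9*u^2; d F_1 = (6*u) du + (0) dv
  For the y component: f_2(F) = u*(7*u - 3*v); d F_2 = (-v) du + (-u) dv
  For the z component: f_3(F) = 6*u^2 + 1; d F_3 = (4*u - 2*v) du + (-2*u) dv
Combining and collecting du, dv coefficients:
  coeff of du: -30*u^3 - 19*u^2*v + 3*u*v^2 + 4*u - 2*v
  coeff of dv: u*(-19*u^2 + 3*u*v - 2)
F^* omega = (-30*u^3 - 19*u^2*v + 3*u*v^2 + 4*u - 2*v) du + (u*(-19*u^2 + 3*u*v - 2)) dv.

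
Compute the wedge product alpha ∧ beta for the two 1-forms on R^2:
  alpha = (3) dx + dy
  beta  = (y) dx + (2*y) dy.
alpha ∧ beta = (5*y) dx ∧ dy

Distribute the wedge, using dx_i ∧ dx_j = -dx_j ∧ dx_i and dx_i ∧ dx_i = 0. For each pair (i, j) with i < j, the coefficient of dx_i ∧ dx_j in alpha ∧ beta is (alpha_i * beta_j - alpha_j * beta_i). Collecting: alpha ∧ beta = (5*y) dx ∧ dy.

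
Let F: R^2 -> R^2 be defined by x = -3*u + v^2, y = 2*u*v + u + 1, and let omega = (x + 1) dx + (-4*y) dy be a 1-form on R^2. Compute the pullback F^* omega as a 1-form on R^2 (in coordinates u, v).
F^* omega = (-16*u*v^2 - 16*u*v + 5*u - 3*v^2 - 8*v - 7) du + (-16*u^2*v - 8*u^2 - 6*u*v - 8*u + 2*v^3 + 2*v) dv

Using F^*(f dg) = (f ∘ F) d(g ∘ F), substitute each coordinate x_i by F_i(u, v) in f_i, and replace dx_i by d F_i = (∂F_i/∂u) du + (∂F_i/∂v) dv.
  For the x component: f_1(F) = -3*u + v^2 + 1; d F_1 = (-3) du + (2*v) dv
  For the y component: f_2(F) = -8*u*v - 4*u - 4; d F_2 = (2*v + 1) du + (2*u) dv
Combining and collecting du, dv coefficients:
  coeff of du: -16*u*v^2 - 16*u*v + 5*u - 3*v^2 - 8*v - 7
  coeff of dv: -16*u^2*v - 8*u^2 - 6*u*v - 8*u + 2*v^3 + 2*v
F^* omega = (-16*u*v^2 - 16*u*v + 5*u - 3*v^2 - 8*v - 7) du + (-16*u^2*v - 8*u^2 - 6*u*v - 8*u + 2*v^3 + 2*v) dv.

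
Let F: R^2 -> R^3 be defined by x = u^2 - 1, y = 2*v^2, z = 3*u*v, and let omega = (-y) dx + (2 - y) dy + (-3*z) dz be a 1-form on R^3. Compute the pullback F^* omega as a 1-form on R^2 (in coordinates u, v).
F^* omega = (-31*u*v^2) du + (v*(-27*u^2 - 8*v^2 + 8)) dv

Using F^*(f dg) = (f ∘ F) d(g ∘ F), substitute each coordinate x_i by F_i(u, v) in f_i, and replace dx_i by d F_i = (∂F_i/∂u) du + (∂F_i/∂v) dv.
  For the x component: f_1(F) = -2*v^2; d F_1 = (2*u) du + (0) dv
  For the y component: f_2(F) = 2 - 2*v^2; d F_2 = (0) du + (4*v) dv
  For the z component: f_3(F) = -9*u*v; d F_3 = (3*v) du + (3*u) dv
Combining and collecting du, dv coefficients:
  coeff of du: -31*u*v^2
  coeff of dv: v*(-27*u^2 - 8*v^2 + 8)
F^* omega = (-31*u*v^2) du + (v*(-27*u^2 - 8*v^2 + 8)) dv.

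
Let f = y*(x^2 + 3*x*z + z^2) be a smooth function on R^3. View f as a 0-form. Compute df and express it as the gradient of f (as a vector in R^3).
df = (y*(2*x + 3*z)) dx + (x^2 + 3*x*z + z^2) dy + (y*(3*x + 2*z)) dz; grad f = (y*(2*x + 3*z), x^2 + 3*x*z + z^2, y*(3*x + 2*z))

For a 0-form f, d f = (∂f/∂x) dx + (∂f/∂y) dy + (∂f/∂z) dz. The components of the vector representation are exactly the entries of grad f in Cartesian coordinates:
  ∂f/∂x = y*(2*x + 3*z)
  ∂f/∂y = x^2 + 3*x*z + z^2
  ∂f/∂z = y*(3*x + 2*z).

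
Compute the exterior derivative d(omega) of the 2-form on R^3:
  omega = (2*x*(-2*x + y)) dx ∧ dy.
d(omega) = 0

For a 2-form omega = sum_{i<j} g_{ij} dx_i ∧ dx_j, the exterior derivative is
  d(omega) = sum_{i<j} d(g_{ij}) ∧ dx_i ∧ dx_j = sum_{i<j, k} (∂g_{ij}/∂x_k) dx_k ∧ dx_i ∧ dx_j.
Expand each term, using dx_k ∧ dx_i ∧ dx_j = sgn(permutation) dx_{(a)} ∧ dx_{(b)} ∧ dx_{(c)} with (a < b < c) sorted:

Collecting like 3-forms: d(omega) = 0.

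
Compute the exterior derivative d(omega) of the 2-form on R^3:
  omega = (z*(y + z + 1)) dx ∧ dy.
d(omega) = (y + 2*z + 1) dx ∧ dy ∧ dz

For a 2-form omega = sum_{i<j} g_{ij} dx_i ∧ dx_j, the exterior derivative is
  d(omega) = sum_{i<j} d(g_{ij}) ∧ dx_i ∧ dx_j = sum_{i<j, k} (∂g_{ij}/∂x_k) dx_k ∧ dx_i ∧ dx_j.
Expand each term, using dx_k ∧ dx_i ∧ dx_j = sgn(permutation) dx_{(a)} ∧ dx_{(b)} ∧ dx_{(c)} with (a < b < c) sorted:
  d(z*(y + z + 1)) includes (∂/∂z)(z*(y + z + 1)) dz = (y + 2*z + 1) dz, which multiplied by dx ∧ dy gives (y + 2*z + 1) dx ∧ dy ∧ dz
Collecting like 3-forms: d(omega) = (y + 2*z + 1) dx ∧ dy ∧ dz.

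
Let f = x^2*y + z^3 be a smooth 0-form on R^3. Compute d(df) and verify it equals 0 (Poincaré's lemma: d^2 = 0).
d(df) = 0

Step 1: df = sum_i (∂f/∂x_i) dx_i = (2*x*y) dx + (x^2) dy + (3*z^2) dz.
Step 2: Apply d again. Using the 1-form formula, the coefficient of dx ∧ dy in d(df) is ∂^2 f/∂x ∂y - ∂^2 f/∂y ∂x = (2*x) - (2*x) = 0 (equality of mixed partials for smooth f).
Similarly for dx ∧ dz and dy ∧ dz — all coefficients vanish. So d(df) = 0.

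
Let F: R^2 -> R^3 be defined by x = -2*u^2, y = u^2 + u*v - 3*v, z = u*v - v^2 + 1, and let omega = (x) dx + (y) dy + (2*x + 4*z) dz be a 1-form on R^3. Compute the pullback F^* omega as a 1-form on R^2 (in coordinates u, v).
F^* omega = (10*u^3 - u^2*v + 5*u*v^2 - 6*u*v - 4*v^3 - 3*v^2 + 4*v) du + (-3*u^3 + 13*u^2*v - 3*u^2 - 12*u*v^2 - 6*u*v + 4*u + 8*v^3 + v) dv

Using F^*(f dg) = (f ∘ F) d(g ∘ F), substitute each coordinate x_i by F_i(u, v) in f_i, and replace dx_i by d F_i = (∂F_i/∂u) du + (∂F_i/∂v) dv.
  For the x component: f_1(F) = -2*u^2; d F_1 = (-4*u) du + (0) dv
  For the y component: f_2(F) = u^2 + u*v - 3*v; d F_2 = (2*u + v) du + (u - 3) dv
  For the z component: f_3(F) = -4*u^2 + 4*u*v - 4*v^2 + 4; d F_3 = (v) du + (u - 2*v) dv
Combining and collecting du, dv coefficients:
  coeff of du: 10*u^3 - u^2*v + 5*u*v^2 - 6*u*v - 4*v^3 - 3*v^2 + 4*v
  coeff of dv: -3*u^3 + 13*u^2*v - 3*u^2 - 12*u*v^2 - 6*u*v + 4*u + 8*v^3 + v
F^* omega = (10*u^3 - u^2*v + 5*u*v^2 - 6*u*v - 4*v^3 - 3*v^2 + 4*v) du + (-3*u^3 + 13*u^2*v - 3*u^2 - 12*u*v^2 - 6*u*v + 4*u + 8*v^3 + v) dv.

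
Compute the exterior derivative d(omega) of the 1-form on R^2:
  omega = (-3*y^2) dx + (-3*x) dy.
d(omega) = (6*y - 3) dx ∧ dy

For a 1-form omega = sum_i f_i dx_i, the exterior derivative is
  d(omega) = sum_{i < j} (∂f_j/∂x_i - ∂f_i/∂x_j) dx_i ∧ dx_j.
  coefficient of dx ∧ dy: ∂f_2/∂x - ∂f_1/∂y = ∂(-3*x)/∂x - ∂(-3*y^2)/∂y = 6*y - 3
Assembling: d(omega) = (6*y - 3) dx ∧ dy.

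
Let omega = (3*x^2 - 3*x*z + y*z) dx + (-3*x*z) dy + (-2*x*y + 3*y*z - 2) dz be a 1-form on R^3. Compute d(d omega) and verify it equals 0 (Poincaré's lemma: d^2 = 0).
d(d omega) = 0

Step 1: d omega = sum_{i<j} (∂f_j/∂x_i - ∂f_i/∂x_j) dx_i ∧ dx_j:
  coeff of dx ∧ dy: -4*z
  coeff of dx ∧ dz: 3*x - 3*y
  coeff of dy ∧ dz: x + 3*z
Step 2: Apply d again to each 2-form coefficient. The only possible 3-form in R^3 is dx ∧ dy ∧ dz, with coefficient
  ∂(coeff of dy∧dz)/∂x - ∂(coeff of dx∧dz)/∂y + ∂(coeff of dx∧dy)/∂z
  = ∂/∂x (x + 3*z) - ∂/∂y (3*x - 3*y) + ∂/∂z (-4*z).
Each of these terms simplifies to sums of mixed partials that cancel in pairs. The result is 0 (by equality of mixed partials for smooth functions — Schwarz / Clairaut).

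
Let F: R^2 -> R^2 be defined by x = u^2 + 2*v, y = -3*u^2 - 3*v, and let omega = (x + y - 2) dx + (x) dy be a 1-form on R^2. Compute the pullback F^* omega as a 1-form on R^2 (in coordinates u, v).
F^* omega = (2*u*(-5*u^2 - 7*v - 2)) du + (-7*u^2 - 8*v - 4) dv

Using F^*(f dg) = (f ∘ F) d(g ∘ F), substitute each coordinate x_i by F_i(u, v) in f_i, and replace dx_i by d F_i = (∂F_i/∂u) du + (∂F_i/∂v) dv.
  For the x component: f_1(F) = -2*u^2 - v - 2; d F_1 = (2*u) du + (2) dv
  For the y component: f_2(F) = u^2 + 2*v; d F_2 = (-6*u) du + (-3) dv
Combining and collecting du, dv coefficients:
  coeff of du: 2*u*(-5*u^2 - 7*v - 2)
  coeff of dv: -7*u^2 - 8*v - 4
F^* omega = (2*u*(-5*u^2 - 7*v - 2)) du + (-7*u^2 - 8*v - 4) dv.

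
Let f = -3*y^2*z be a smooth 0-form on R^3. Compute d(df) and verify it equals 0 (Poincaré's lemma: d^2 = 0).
d(df) = 0

Step 1: df = sum_i (∂f/∂x_i) dx_i = (0) dx + (-6*y*z) dy + (-3*y^2) dz.
Step 2: Apply d again. Using the 1-form formula, the coefficient of dx ∧ dy in d(df) is ∂^2 f/∂x ∂y - ∂^2 f/∂y ∂x = (0) - (0) = 0 (equality of mixed partials for smooth f).
Similarly for dx ∧ dz and dy ∧ dz — all coefficients vanish. So d(df) = 0.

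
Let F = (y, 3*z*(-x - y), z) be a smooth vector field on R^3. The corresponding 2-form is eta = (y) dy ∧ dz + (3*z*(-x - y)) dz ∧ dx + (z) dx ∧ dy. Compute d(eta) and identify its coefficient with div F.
d(eta) = (1 - 3*z) dx ∧ dy ∧ dz; div F = 1 - 3*z

For a 2-form in R^3 of the form above, applying d gives a 3-form with coefficient ∂P/∂x + ∂Q/∂y + ∂R/∂z:
  ∂P/∂x = 0
  ∂Q/∂y = -3*z
  ∂R/∂z = 1
Sum = 1 - 3*z, which is exactly div F.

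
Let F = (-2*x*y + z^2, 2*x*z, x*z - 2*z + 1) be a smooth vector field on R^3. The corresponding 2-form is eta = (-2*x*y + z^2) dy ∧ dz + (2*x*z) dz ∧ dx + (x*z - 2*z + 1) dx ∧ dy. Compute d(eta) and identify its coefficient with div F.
d(eta) = (x - 2*y - 2) dx ∧ dy ∧ dz; div F = x - 2*y - 2

For a 2-form in R^3 of the form above, applying d gives a 3-form with coefficient ∂P/∂x + ∂Q/∂y + ∂R/∂z:
  ∂P/∂x = -2*y
  ∂Q/∂y = 0
  ∂R/∂z = x - 2
Sum = x - 2*y - 2, which is exactly div F.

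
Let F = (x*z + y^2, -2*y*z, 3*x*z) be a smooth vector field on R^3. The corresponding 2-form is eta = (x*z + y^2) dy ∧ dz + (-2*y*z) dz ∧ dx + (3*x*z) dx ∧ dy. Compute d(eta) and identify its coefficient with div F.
d(eta) = (3*x - z) dx ∧ dy ∧ dz; div F = 3*x - z

For a 2-form in R^3 of the form above, applying d gives a 3-form with coefficient ∂P/∂x + ∂Q/∂y + ∂R/∂z:
  ∂P/∂x = z
  ∂Q/∂y = -2*z
  ∂R/∂z = 3*x
Sum = 3*x - z, which is exactly div F.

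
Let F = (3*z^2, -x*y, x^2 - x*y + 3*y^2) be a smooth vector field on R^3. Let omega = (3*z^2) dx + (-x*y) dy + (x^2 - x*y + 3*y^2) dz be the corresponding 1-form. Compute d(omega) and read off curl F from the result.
d(omega) = (-x + 6*y) dy ∧ dz + (-2*x + y + 6*z) dz ∧ dx + (-y) dx ∧ dy; curl F = (-x + 6*y, -2*x + y + 6*z, -y)

d omega = sum_{i<j} (∂f_j/∂x_i - ∂f_i/∂x_j) dx_i ∧ dx_j. Under the identification (dy ∧ dz, dz ∧ dx, dx ∧ dy) ↔ (e_x, e_y, e_z), the coefficients are exactly the components of curl F. Compute:
  ∂R/∂y - ∂Q/∂z = (-x + 6*y) - (0) = -x + 6*y
  ∂P/∂z - ∂R/∂x = (6*z) - (2*x - y) = -2*x + y + 6*z
  ∂Q/∂x - ∂P/∂y = (-y) - (0) = -y.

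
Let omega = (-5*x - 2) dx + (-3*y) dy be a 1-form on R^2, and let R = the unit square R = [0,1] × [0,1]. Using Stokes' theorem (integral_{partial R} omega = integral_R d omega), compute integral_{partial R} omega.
integral_(partial R) omega = 0

Stokes: integral_partial_R omega = integral_R d omega with d omega = (∂Q/∂x - ∂P/∂y) dx ∧ dy.
  ∂Q/∂x = 0
  ∂P/∂y = 0
  integrand = ∂Q/∂x - ∂P/∂y = 0.
Integrating over R: integral_0^1 integral_0^1 (0) dx dy = 0.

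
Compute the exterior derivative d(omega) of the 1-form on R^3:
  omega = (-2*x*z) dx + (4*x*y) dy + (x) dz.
d(omega) = (4*y) dx ∧ dy + (2*x + 1) dx ∧ dz

For a 1-form omega = sum_i f_i dx_i, the exterior derivative is
  d(omega) = sum_{i < j} (∂f_j/∂x_i - ∂f_i/∂x_j) dx_i ∧ dx_j.
  coefficient of dx ∧ dy: ∂f_2/∂x - ∂f_1/∂y = ∂(4*x*y)/∂x - ∂(-2*x*z)/∂y = 4*y
  coefficient of dx ∧ dz: ∂f_3/∂x - ∂f_1/∂z = ∂(x)/∂x - ∂(-2*x*z)/∂z = 2*x + 1
Assembling: d(omega) = (4*y) dx ∧ dy + (2*x + 1) dx ∧ dz.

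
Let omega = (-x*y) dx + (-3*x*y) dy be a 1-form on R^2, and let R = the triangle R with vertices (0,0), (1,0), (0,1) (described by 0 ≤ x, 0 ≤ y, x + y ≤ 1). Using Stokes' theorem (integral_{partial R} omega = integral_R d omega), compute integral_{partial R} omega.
integral_(partial R) omega = -1/3

Stokes: integral_partial_R omega = integral_R d omega with d omega = (∂Q/∂x - ∂P/∂y) dx ∧ dy.
  ∂Q/∂x = -3*y
  ∂P/∂y = -x
  integrand = ∂Q/∂x - ∂P/∂y = x - 3*y.
Integrating over R: integral_0^1 integral_0^{1-x} (x - 3*y) dy dx = -1/3.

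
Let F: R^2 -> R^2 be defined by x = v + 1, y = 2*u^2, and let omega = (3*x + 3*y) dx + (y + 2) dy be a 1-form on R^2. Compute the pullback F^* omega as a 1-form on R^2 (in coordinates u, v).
F^* omega = (8*u*(u^2 + 1)) du + (6*u^2 + 3*v + 3) dv

Using F^*(f dg) = (f ∘ F) d(g ∘ F), substitute each coordinate x_i by F_i(u, v) in f_i, and replace dx_i by d F_i = (∂F_i/∂u) du + (∂F_i/∂v) dv.
  For the x component: f_1(F) = 6*u^2 + 3*v + 3; d F_1 = (0) du + (1) dv
  For the y component: f_2(F) = 2*u^2 + 2; d F_2 = (4*u) du + (0) dv
Combining and collecting du, dv coefficients:
  coeff of du: 8*u*(u^2 + 1)
  coeff of dv: 6*u^2 + 3*v + 3
F^* omega = (8*u*(u^2 + 1)) du + (6*u^2 + 3*v + 3) dv.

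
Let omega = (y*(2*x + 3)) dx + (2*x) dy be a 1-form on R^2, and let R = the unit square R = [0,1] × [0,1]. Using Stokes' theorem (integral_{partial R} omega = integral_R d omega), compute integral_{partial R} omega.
integral_(partial R) omega = -2

Stokes: integral_partial_R omega = integral_R d omega with d omega = (∂Q/∂x - ∂P/∂y) dx ∧ dy.
  ∂Q/∂x = 2
  ∂P/∂y = 2*x + 3
  integrand = ∂Q/∂x - ∂P/∂y = -2*x - 1.
Integrating over R: integral_0^1 integral_0^1 (-2*x - 1) dx dy = -2.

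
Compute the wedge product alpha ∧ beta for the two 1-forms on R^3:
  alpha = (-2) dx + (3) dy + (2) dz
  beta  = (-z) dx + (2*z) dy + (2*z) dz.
alpha ∧ beta = (-z) dx ∧ dy + (-2*z) dx ∧ dz + (2*z) dy ∧ dz

Distribute the wedge, using dx_i ∧ dx_j = -dx_j ∧ dx_i and dx_i ∧ dx_i = 0. For each pair (i, j) with i < j, the coefficient of dx_i ∧ dx_j in alpha ∧ beta is (alpha_i * beta_j - alpha_j * beta_i). Collecting: alpha ∧ beta = (-z) dx ∧ dy + (-2*z) dx ∧ dz + (2*z) dy ∧ dz.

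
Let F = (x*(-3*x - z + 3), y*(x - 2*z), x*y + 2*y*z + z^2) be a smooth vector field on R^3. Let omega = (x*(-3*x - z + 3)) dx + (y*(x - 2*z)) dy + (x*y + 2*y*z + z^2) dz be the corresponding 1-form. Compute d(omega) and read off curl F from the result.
d(omega) = (x + 2*y + 2*z) dy ∧ dz + (-x - y) dz ∧ dx + (y) dx ∧ dy; curl F = (x + 2*y + 2*z, -x - y, y)

d omega = sum_{i<j} (∂f_j/∂x_i - ∂f_i/∂x_j) dx_i ∧ dx_j. Under the identification (dy ∧ dz, dz ∧ dx, dx ∧ dy) ↔ (e_x, e_y, e_z), the coefficients are exactly the components of curl F. Compute:
  ∂R/∂y - ∂Q/∂z = (x + 2*z) - (-2*y) = x + 2*y + 2*z
  ∂P/∂z - ∂R/∂x = (-x) - (y) = -x - y
  ∂Q/∂x - ∂P/∂y = (y) - (0) = y.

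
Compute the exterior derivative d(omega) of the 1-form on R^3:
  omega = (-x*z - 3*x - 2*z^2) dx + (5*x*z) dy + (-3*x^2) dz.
d(omega) = (5*z) dx ∧ dy + (-5*x + 4*z) dx ∧ dz + (-5*x) dy ∧ dz

For a 1-form omega = sum_i f_i dx_i, the exterior derivative is
  d(omega) = sum_{i < j} (∂f_j/∂x_i - ∂f_i/∂x_j) dx_i ∧ dx_j.
  coefficient of dx ∧ dy: ∂f_2/∂x - ∂f_1/∂y = ∂(5*x*z)/∂x - ∂(-x*z - 3*x - 2*z^2)/∂y = 5*z
  coefficient of dx ∧ dz: ∂f_3/∂x - ∂f_1/∂z = ∂(-3*x^2)/∂x - ∂(-x*z - 3*x - 2*z^2)/∂z = -5*x + 4*z
  coefficient of dy ∧ dz: ∂f_3/∂y - ∂f_2/∂z = ∂(-3*x^2)/∂y - ∂(5*x*z)/∂z = -5*x
Assembling: d(omega) = (5*z) dx ∧ dy + (-5*x + 4*z) dx ∧ dz + (-5*x) dy ∧ dz.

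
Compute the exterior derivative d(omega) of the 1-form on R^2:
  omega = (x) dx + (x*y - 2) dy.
d(omega) = (y) dx ∧ dy

For a 1-form omega = sum_i f_i dx_i, the exterior derivative is
  d(omega) = sum_{i < j} (∂f_j/∂x_i - ∂f_i/∂x_j) dx_i ∧ dx_j.
  coefficient of dx ∧ dy: ∂f_2/∂x - ∂f_1/∂y = ∂(x*y - 2)/∂x - ∂(x)/∂y = y
Assembling: d(omega) = (y) dx ∧ dy.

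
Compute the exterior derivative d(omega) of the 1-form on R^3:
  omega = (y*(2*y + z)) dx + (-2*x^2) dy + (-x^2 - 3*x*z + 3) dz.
d(omega) = (-4*x - 4*y - z) dx ∧ dy + (-2*x - y - 3*z) dx ∧ dz

For a 1-form omega = sum_i f_i dx_i, the exterior derivative is
  d(omega) = sum_{i < j} (∂f_j/∂x_i - ∂f_i/∂x_j) dx_i ∧ dx_j.
  coefficient of dx ∧ dy: ∂f_2/∂x - ∂f_1/∂y = ∂(-2*x^2)/∂x - ∂(y*(2*y + z))/∂y = -4*x - 4*y - z
  coefficient of dx ∧ dz: ∂f_3/∂x - ∂f_1/∂z = ∂(-x^2 - 3*x*z + 3)/∂x - ∂(y*(2*y + z))/∂z = -2*x - y - 3*z
Assembling: d(omega) = (-4*x - 4*y - z) dx ∧ dy + (-2*x - y - 3*z) dx ∧ dz.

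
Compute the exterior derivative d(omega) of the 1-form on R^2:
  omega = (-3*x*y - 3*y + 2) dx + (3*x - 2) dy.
d(omega) = (3*x + 6) dx ∧ dy

For a 1-form omega = sum_i f_i dx_i, the exterior derivative is
  d(omega) = sum_{i < j} (∂f_j/∂x_i - ∂f_i/∂x_j) dx_i ∧ dx_j.
  coefficient of dx ∧ dy: ∂f_2/∂x - ∂f_1/∂y = ∂(3*x - 2)/∂x - ∂(-3*x*y - 3*y + 2)/∂y = 3*x + 6
Assembling: d(omega) = (3*x + 6) dx ∧ dy.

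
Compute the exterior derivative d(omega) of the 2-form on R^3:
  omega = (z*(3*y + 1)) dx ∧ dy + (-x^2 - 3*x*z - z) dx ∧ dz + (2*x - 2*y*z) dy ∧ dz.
d(omega) = (3*y + 3) dx ∧ dy ∧ dz

For a 2-form omega = sum_{i<j} g_{ij} dx_i ∧ dx_j, the exterior derivative is
  d(omega) = sum_{i<j} d(g_{ij}) ∧ dx_i ∧ dx_j = sum_{i<j, k} (∂g_{ij}/∂x_k) dx_k ∧ dx_i ∧ dx_j.
Expand each term, using dx_k ∧ dx_i ∧ dx_j = sgn(permutation) dx_{(a)} ∧ dx_{(b)} ∧ dx_{(c)} with (a < b < c) sorted:
  d(z*(3*y + 1)) includes (∂/∂z)(z*(3*y + 1)) dz = (3*y + 1) dz, which multiplied by dx ∧ dy gives (3*y + 1) dx ∧ dy ∧ dz
  d(2*x - 2*y*z) includes (∂/∂x)(2*x - 2*y*z) dx = (2) dx, which multiplied by dy ∧ dz gives (2) dx ∧ dy ∧ dz
Collecting like 3-forms: d(omega) = (3*y + 3) dx ∧ dy ∧ dz.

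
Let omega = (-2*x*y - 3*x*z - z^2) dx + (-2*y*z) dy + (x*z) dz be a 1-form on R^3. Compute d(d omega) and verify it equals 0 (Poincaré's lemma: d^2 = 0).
d(d omega) = 0

Step 1: d omega = sum_{i<j} (∂f_j/∂x_i - ∂f_i/∂x_j) dx_i ∧ dx_j:
  coeff of dx ∧ dy: 2*x
  coeff of dx ∧ dz: 3*x + 3*z
  coeff of dy ∧ dz: 2*y
Step 2: Apply d again to each 2-form coefficient. The only possible 3-form in R^3 is dx ∧ dy ∧ dz, with coefficient
  ∂(coeff of dy∧dz)/∂x - ∂(coeff of dx∧dz)/∂y + ∂(coeff of dx∧dy)/∂z
  = ∂/∂x (2*y) - ∂/∂y (3*x + 3*z) + ∂/∂z (2*x).
Each of these terms simplifies to sums of mixed partials that cancel in pairs. The result is 0 (by equality of mixed partials for smooth functions — Schwarz / Clairaut).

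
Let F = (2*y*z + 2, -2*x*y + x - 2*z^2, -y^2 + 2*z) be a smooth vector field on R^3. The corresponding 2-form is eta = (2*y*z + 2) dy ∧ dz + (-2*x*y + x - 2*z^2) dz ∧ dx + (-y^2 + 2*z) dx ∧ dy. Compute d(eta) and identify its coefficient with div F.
d(eta) = (2 - 2*x) dx ∧ dy ∧ dz; div F = 2 - 2*x

For a 2-form in R^3 of the form above, applying d gives a 3-form with coefficient ∂P/∂x + ∂Q/∂y + ∂R/∂z:
  ∂P/∂x = 0
  ∂Q/∂y = -2*x
  ∂R/∂z = 2
Sum = 2 - 2*x, which is exactly div F.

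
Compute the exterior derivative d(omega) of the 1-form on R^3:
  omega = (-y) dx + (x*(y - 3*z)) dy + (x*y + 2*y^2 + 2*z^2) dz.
d(omega) = (y - 3*z + 1) dx ∧ dy + (y) dx ∧ dz + (4*x + 4*y) dy ∧ dz

For a 1-form omega = sum_i f_i dx_i, the exterior derivative is
  d(omega) = sum_{i < j} (∂f_j/∂x_i - ∂f_i/∂x_j) dx_i ∧ dx_j.
  coefficient of dx ∧ dy: ∂f_2/∂x - ∂f_1/∂y = ∂(x*(y - 3*z))/∂x - ∂(-y)/∂y = y - 3*z + 1
  coefficient of dx ∧ dz: ∂f_3/∂x - ∂f_1/∂z = ∂(x*y + 2*y^2 + 2*z^2)/∂x - ∂(-y)/∂z = y
  coefficient of dy ∧ dz: ∂f_3/∂y - ∂f_2/∂z = ∂(x*y + 2*y^2 + 2*z^2)/∂y - ∂(x*(y - 3*z))/∂z = 4*x + 4*y
Assembling: d(omega) = (y - 3*z + 1) dx ∧ dy + (y) dx ∧ dz + (4*x + 4*y) dy ∧ dz.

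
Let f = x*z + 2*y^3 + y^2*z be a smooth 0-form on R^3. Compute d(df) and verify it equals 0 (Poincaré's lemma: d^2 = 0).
d(df) = 0

Step 1: df = sum_i (∂f/∂x_i) dx_i = (z) dx + (2*y*(3*y + z)) dy + (x + y^2) dz.
Step 2: Apply d again. Using the 1-form formula, the coefficient of dx ∧ dy in d(df) is ∂^2 f/∂x ∂y - ∂^2 f/∂y ∂x = (0) - (0) = 0 (equality of mixed partials for smooth f).
Similarly for dx ∧ dz and dy ∧ dz — all coefficients vanish. So d(df) = 0.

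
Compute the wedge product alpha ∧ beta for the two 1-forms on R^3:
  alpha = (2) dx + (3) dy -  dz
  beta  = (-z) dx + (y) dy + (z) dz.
alpha ∧ beta = (2*y + 3*z) dx ∧ dy + (z) dx ∧ dz + (y + 3*z) dy ∧ dz

Distribute the wedge, using dx_i ∧ dx_j = -dx_j ∧ dx_i and dx_i ∧ dx_i = 0. For each pair (i, j) with i < j, the coefficient of dx_i ∧ dx_j in alpha ∧ beta is (alpha_i * beta_j - alpha_j * beta_i). Collecting: alpha ∧ beta = (2*y + 3*z) dx ∧ dy + (z) dx ∧ dz + (y + 3*z) dy ∧ dz.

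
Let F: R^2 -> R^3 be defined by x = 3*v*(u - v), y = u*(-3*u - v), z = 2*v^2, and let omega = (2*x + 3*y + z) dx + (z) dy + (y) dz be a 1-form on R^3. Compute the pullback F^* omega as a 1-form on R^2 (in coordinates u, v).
F^* omega = (v*(-27*u^2 - 3*u*v - 14*v^2)) du + (-27*u^3 + 51*u^2*v - 36*u*v^2 + 24*v^3) dv

Using F^*(f dg) = (f ∘ F) d(g ∘ F), substitute each coordinate x_i by F_i(u, v) in f_i, and replace dx_i by d F_i = (∂F_i/∂u) du + (∂F_i/∂v) dv.
  For the x component: f_1(F) = -9*u^2 + 3*u*v - 4*v^2; d F_1 = (3*v) du + (3*u - 6*v) dv
  For the y component: f_2(F) = 2*v^2; d F_2 = (-6*u - v) du + (-u) dv
  For the z component: f_3(F) = u*(-3*u - v); d F_3 = (0) du + (4*v) dv
Combining and collecting du, dv coefficients:
  coeff of du: v*(-27*u^2 - 3*u*v - 14*v^2)
  coeff of dv: -27*u^3 + 51*u^2*v - 36*u*v^2 + 24*v^3
F^* omega = (v*(-27*u^2 - 3*u*v - 14*v^2)) du + (-27*u^3 + 51*u^2*v - 36*u*v^2 + 24*v^3) dv.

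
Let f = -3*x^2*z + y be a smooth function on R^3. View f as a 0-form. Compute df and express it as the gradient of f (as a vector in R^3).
df = (-6*x*z) dx + (1) dy + (-3*x^2) dz; grad f = (-6*x*z, 1, -3*x^2)

For a 0-form f, d f = (∂f/∂x) dx + (∂f/∂y) dy + (∂f/∂z) dz. The components of the vector representation are exactly the entries of grad f in Cartesian coordinates:
  ∂f/∂x = -6*x*z
  ∂f/∂y = 1
  ∂f/∂z = -3*x^2.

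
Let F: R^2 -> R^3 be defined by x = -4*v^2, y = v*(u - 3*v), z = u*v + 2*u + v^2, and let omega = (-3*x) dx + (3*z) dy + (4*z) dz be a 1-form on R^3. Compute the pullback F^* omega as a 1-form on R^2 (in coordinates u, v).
F^* omega = (7*u*v^2 + 22*u*v + 16*u + 7*v^3 + 8*v^2) du + (7*u^2*v + 14*u^2 - 3*u*v^2 - 20*u*v - 106*v^3) dv

Using F^*(f dg) = (f ∘ F) d(g ∘ F), substitute each coordinate x_i by F_i(u, v) in f_i, and replace dx_i by d F_i = (∂F_i/∂u) du + (∂F_i/∂v) dv.
  For the x component: f_1(F) = 12*v^2; d F_1 = (0) du + (-8*v) dv
  For the y component: f_2(F) = 3*u*v + 6*u + 3*v^2; d F_2 = (v) du + (u - 6*v) dv
  For the z component: f_3(F) = 4*u*v + 8*u + 4*v^2; d F_3 = (v + 2) du + (u + 2*v) dv
Combining and collecting du, dv coefficients:
  coeff of du: 7*u*v^2 + 22*u*v + 16*u + 7*v^3 + 8*v^2
  coeff of dv: 7*u^2*v + 14*u^2 - 3*u*v^2 - 20*u*v - 106*v^3
F^* omega = (7*u*v^2 + 22*u*v + 16*u + 7*v^3 + 8*v^2) du + (7*u^2*v + 14*u^2 - 3*u*v^2 - 20*u*v - 106*v^3) dv.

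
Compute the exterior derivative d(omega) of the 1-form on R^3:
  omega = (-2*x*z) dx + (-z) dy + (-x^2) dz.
d(omega) = (1) dy ∧ dz

For a 1-form omega = sum_i f_i dx_i, the exterior derivative is
  d(omega) = sum_{i < j} (∂f_j/∂x_i - ∂f_i/∂x_j) dx_i ∧ dx_j.
  coefficient of dy ∧ dz: ∂f_3/∂y - ∂f_2/∂z = ∂(-x^2)/∂y - ∂(-z)/∂z = 1
Assembling: d(omega) = (1) dy ∧ dz.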